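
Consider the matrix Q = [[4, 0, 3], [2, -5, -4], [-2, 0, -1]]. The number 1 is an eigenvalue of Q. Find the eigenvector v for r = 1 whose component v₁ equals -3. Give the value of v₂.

-3

Q − 1I = [[3, 0, 3], [2, -6, -4], [-2, 0, -2]].
Solving (Q − 1I)v = 0 gives the eigenspace spanned by (-3, -3, 3).
With v₁ = -3, v = (-3, -3, 3), so v₂ = -3.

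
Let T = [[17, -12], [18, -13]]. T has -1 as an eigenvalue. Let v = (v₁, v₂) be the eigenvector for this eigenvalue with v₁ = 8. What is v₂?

T + 1I = [[18, -12], [18, -12]].
Solving (T + 1I)v = 0 gives the eigenspace spanned by (8, 12).
With v₁ = 8, v = (8, 12), so v₂ = 12.

12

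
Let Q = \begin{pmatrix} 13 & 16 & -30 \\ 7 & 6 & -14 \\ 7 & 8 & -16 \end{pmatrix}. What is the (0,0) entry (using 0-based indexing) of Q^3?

Characteristic polynomial: s^3 - 3s^2 - 16s - 12 = (s - 6)(s + 1)(s + 2), so the eigenvalues are -2, -1, 6.
s=6: eigenvector (2, 1, 1).
s=-2: eigenvector (-2, 0, -1).
s=-1: eigenvector (1, 1, 1).
P = [[2, -2, 1], [1, 0, 1], [1, -1, 1]], D = diag(6, -2, -1), P⁻¹ = [[1, 1, -2], [0, 1, -1], [-1, 0, 2]].
Q³ = P·diag(216, -8, -1)·P⁻¹ = [[433, 448, -882], [217, 216, -434], [217, 224, -442]].
The requested entry is 433.

433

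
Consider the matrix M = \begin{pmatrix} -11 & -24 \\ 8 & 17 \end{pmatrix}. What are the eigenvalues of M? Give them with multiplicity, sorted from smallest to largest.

1, 5

Characteristic polynomial: p(λ) = λ^2 - 6λ + 5 = (λ - 5)(λ - 1).
Roots (with multiplicity): 1, 5.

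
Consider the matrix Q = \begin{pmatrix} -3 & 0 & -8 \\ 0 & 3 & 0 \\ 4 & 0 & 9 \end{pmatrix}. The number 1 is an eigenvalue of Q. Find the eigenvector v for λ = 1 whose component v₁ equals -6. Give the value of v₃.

Q − 1I = [[-4, 0, -8], [0, 2, 0], [4, 0, 8]].
Solving (Q − 1I)v = 0 gives the eigenspace spanned by (-6, 0, 3).
With v₁ = -6, v = (-6, 0, 3), so v₃ = 3.

3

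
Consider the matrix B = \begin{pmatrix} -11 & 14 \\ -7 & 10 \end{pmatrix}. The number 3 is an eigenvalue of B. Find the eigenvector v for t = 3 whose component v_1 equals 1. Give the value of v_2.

B − 3I = [[-14, 14], [-7, 7]].
Solving (B − 3I)v = 0 gives the eigenspace spanned by (1, 1).
With v_1 = 1, v = (1, 1), so v_2 = 1.

1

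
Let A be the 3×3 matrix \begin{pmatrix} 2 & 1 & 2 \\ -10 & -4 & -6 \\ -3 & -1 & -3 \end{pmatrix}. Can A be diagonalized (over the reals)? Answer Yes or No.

No

Characteristic polynomial: p(r) = r^3 + 5r^2 + 8r + 4 = (r + 1)(r + 2)^2.
r = -2 has algebraic multiplicity 2; rank(A + 2I) = 2, so geometric multiplicity = 1.
Geometric multiplicity < algebraic multiplicity, so A is not diagonalizable.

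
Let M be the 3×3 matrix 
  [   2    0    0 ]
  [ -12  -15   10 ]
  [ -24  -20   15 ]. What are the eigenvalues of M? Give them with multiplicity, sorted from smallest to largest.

Characteristic polynomial: p(s) = s^3 - 2s^2 - 25s + 50 = (s - 5)(s - 2)(s + 5).
Roots (with multiplicity): -5, 2, 5.

-5, 2, 5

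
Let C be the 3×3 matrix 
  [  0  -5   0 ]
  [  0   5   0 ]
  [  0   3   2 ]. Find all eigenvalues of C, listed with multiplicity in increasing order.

0, 2, 5

Characteristic polynomial: p(t) = t^3 - 7t^2 + 10t = t(t - 5)(t - 2).
Roots (with multiplicity): 0, 2, 5.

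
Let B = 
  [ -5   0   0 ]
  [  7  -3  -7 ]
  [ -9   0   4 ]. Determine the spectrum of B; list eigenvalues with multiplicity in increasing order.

Characteristic polynomial: p(r) = r^3 + 4r^2 - 17r - 60 = (r - 4)(r + 3)(r + 5).
Roots (with multiplicity): -5, -3, 4.

-5, -3, 4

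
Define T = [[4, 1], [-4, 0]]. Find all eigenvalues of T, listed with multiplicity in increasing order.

2, 2

Characteristic polynomial: p(s) = s^2 - 4s + 4 = (s - 2)^2.
Roots (with multiplicity): 2, 2.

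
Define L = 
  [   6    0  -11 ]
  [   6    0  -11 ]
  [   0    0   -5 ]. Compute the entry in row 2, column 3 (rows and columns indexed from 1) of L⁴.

Characteristic polynomial: μ^3 - μ^2 - 30μ = μ(μ - 6)(μ + 5), so the eigenvalues are -5, 0, 6.
μ=-5: eigenvector (1, 1, 1).
μ=0: eigenvector (0, 1, 0).
μ=6: eigenvector (1, 1, 0).
P = [[1, 0, 1], [1, 1, 1], [1, 0, 0]], D = diag(-5, 0, 6), P⁻¹ = [[0, 0, 1], [-1, 1, 0], [1, 0, -1]].
L⁴ = P·diag(625, 0, 1296)·P⁻¹ = [[1296, 0, -671], [1296, 0, -671], [0, 0, 625]].
The requested entry is -671.

-671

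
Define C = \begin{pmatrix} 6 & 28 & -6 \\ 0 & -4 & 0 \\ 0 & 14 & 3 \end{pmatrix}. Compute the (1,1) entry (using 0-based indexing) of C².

Characteristic polynomial: t^3 - 5t^2 - 18t + 72 = (t - 6)(t - 3)(t + 4), so the eigenvalues are -4, 3, 6.
t=3: eigenvector (2, 0, 1).
t=-4: eigenvector (-4, 1, -2).
t=6: eigenvector (1, 0, 0).
P = [[2, -4, 1], [0, 1, 0], [1, -2, 0]], D = diag(3, -4, 6), P⁻¹ = [[0, 2, 1], [0, 1, 0], [1, 0, -2]].
C² = P·diag(9, 16, 36)·P⁻¹ = [[36, -28, -54], [0, 16, 0], [0, -14, 9]].
The requested entry is 16.

16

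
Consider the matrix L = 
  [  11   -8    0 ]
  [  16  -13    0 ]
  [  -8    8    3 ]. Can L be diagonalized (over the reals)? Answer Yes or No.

Characteristic polynomial: p(λ) = λ^3 - λ^2 - 21λ + 45 = (λ - 3)^2(λ + 5).
λ = 3 has algebraic multiplicity 2; rank(L − 3I) = 1, so geometric multiplicity = 2.
Every eigenvalue has geometric = algebraic multiplicity, so L is diagonalizable.

Yes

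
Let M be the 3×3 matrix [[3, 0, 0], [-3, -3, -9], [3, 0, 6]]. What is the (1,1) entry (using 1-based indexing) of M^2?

Characteristic polynomial: μ^3 - 6μ^2 - 9μ + 54 = (μ - 6)(μ - 3)(μ + 3), so the eigenvalues are -3, 3, 6.
μ=3: eigenvector (1, 1, -1).
μ=-3: eigenvector (0, 1, 0).
μ=6: eigenvector (0, -1, 1).
P = [[1, 0, 0], [1, 1, -1], [-1, 0, 1]], D = diag(3, -3, 6), P⁻¹ = [[1, 0, 0], [0, 1, 1], [1, 0, 1]].
M² = P·diag(9, 9, 36)·P⁻¹ = [[9, 0, 0], [-27, 9, -27], [27, 0, 36]].
The requested entry is 9.

9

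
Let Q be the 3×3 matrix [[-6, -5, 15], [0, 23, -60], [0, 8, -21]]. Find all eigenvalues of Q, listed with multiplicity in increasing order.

Characteristic polynomial: p(t) = t^3 + 4t^2 - 15t - 18 = (t - 3)(t + 1)(t + 6).
Roots (with multiplicity): -6, -1, 3.

-6, -1, 3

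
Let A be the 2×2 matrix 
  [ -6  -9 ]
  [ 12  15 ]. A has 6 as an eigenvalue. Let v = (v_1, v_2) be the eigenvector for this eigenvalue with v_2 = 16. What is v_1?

A − 6I = [[-12, -9], [12, 9]].
Solving (A − 6I)v = 0 gives the eigenspace spanned by (-12, 16).
With v_2 = 16, v = (-12, 16), so v_1 = -12.

-12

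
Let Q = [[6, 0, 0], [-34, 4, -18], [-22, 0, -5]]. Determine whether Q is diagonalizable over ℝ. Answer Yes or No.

Characteristic polynomial: p(r) = r^3 - 5r^2 - 26r + 120 = (r - 6)(r - 4)(r + 5).
All 3 eigenvalues are distinct, so Q is diagonalizable.

Yes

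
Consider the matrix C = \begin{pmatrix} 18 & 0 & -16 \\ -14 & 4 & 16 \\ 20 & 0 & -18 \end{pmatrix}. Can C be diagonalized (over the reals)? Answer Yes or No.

Yes

Characteristic polynomial: p(s) = s^3 - 4s^2 - 4s + 16 = (s - 4)(s - 2)(s + 2).
All 3 eigenvalues are distinct, so C is diagonalizable.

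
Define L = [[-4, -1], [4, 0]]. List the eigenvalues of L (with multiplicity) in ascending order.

Characteristic polynomial: p(t) = t^2 + 4t + 4 = (t + 2)^2.
Roots (with multiplicity): -2, -2.

-2, -2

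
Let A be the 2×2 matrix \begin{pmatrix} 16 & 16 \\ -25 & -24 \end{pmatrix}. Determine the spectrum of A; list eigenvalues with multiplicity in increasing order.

-4, -4

Characteristic polynomial: p(t) = t^2 + 8t + 16 = (t + 4)^2.
Roots (with multiplicity): -4, -4.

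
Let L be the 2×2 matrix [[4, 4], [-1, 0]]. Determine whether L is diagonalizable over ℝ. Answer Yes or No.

Characteristic polynomial: p(s) = s^2 - 4s + 4 = (s - 2)^2.
s = 2 has algebraic multiplicity 2; rank(L − 2I) = 1, so geometric multiplicity = 1.
Geometric multiplicity < algebraic multiplicity, so L is not diagonalizable.

No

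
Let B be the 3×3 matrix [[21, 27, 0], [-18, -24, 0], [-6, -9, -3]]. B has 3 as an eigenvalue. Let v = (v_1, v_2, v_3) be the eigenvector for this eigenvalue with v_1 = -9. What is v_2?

B − 3I = [[18, 27, 0], [-18, -27, 0], [-6, -9, -6]].
Solving (B − 3I)v = 0 gives the eigenspace spanned by (-9, 6, 0).
With v_1 = -9, v = (-9, 6, 0), so v_2 = 6.

6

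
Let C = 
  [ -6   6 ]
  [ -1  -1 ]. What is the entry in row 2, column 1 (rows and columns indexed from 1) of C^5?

Characteristic polynomial: s^2 + 7s + 12 = (s + 3)(s + 4), so the eigenvalues are -4, -3.
s=-4: eigenvector (3, 1).
s=-3: eigenvector (2, 1).
P = [[3, 2], [1, 1]], D = diag(-4, -3), P⁻¹ = [[1, -2], [-1, 3]].
C⁵ = P·diag(-1024, -243)·P⁻¹ = [[-2586, 4686], [-781, 1319]].
The requested entry is -781.

-781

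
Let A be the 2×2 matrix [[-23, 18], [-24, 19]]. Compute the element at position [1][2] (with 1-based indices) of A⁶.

-46872

Characteristic polynomial: μ^2 + 4μ - 5 = (μ - 1)(μ + 5), so the eigenvalues are -5, 1.
μ=-5: eigenvector (1, 1).
μ=1: eigenvector (3, 4).
P = [[1, 3], [1, 4]], D = diag(-5, 1), P⁻¹ = [[4, -3], [-1, 1]].
A⁶ = P·diag(15625, 1)·P⁻¹ = [[62497, -46872], [62496, -46871]].
The requested entry is -46872.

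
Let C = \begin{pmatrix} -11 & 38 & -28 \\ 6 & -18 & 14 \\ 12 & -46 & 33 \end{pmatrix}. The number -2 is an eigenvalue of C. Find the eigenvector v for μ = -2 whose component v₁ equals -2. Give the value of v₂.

1

C + 2I = [[-9, 38, -28], [6, -16, 14], [12, -46, 35]].
Solving (C + 2I)v = 0 gives the eigenspace spanned by (-2, 1, 2).
With v₁ = -2, v = (-2, 1, 2), so v₂ = 1.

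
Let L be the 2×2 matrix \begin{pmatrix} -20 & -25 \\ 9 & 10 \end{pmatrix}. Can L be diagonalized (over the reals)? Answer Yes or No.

No

Characteristic polynomial: p(λ) = λ^2 + 10λ + 25 = (λ + 5)^2.
λ = -5 has algebraic multiplicity 2; rank(L + 5I) = 1, so geometric multiplicity = 1.
Geometric multiplicity < algebraic multiplicity, so L is not diagonalizable.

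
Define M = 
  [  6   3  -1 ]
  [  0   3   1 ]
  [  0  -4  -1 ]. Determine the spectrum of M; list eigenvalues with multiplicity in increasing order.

1, 1, 6

Characteristic polynomial: p(λ) = λ^3 - 8λ^2 + 13λ - 6 = (λ - 6)(λ - 1)^2.
Roots (with multiplicity): 1, 1, 6.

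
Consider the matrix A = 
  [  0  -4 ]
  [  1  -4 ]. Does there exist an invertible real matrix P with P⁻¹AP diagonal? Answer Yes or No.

Characteristic polynomial: p(r) = r^2 + 4r + 4 = (r + 2)^2.
r = -2 has algebraic multiplicity 2; rank(A + 2I) = 1, so geometric multiplicity = 1.
Geometric multiplicity < algebraic multiplicity, so A is not diagonalizable.

No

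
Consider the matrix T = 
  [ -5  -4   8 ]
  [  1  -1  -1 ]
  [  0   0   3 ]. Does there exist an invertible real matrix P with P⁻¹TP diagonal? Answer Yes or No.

Characteristic polynomial: p(r) = r^3 + 3r^2 - 9r - 27 = (r - 3)(r + 3)^2.
r = -3 has algebraic multiplicity 2; rank(T + 3I) = 2, so geometric multiplicity = 1.
Geometric multiplicity < algebraic multiplicity, so T is not diagonalizable.

No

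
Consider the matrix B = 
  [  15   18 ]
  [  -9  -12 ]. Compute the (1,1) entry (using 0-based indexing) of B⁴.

Characteristic polynomial: s^2 - 3s - 18 = (s - 6)(s + 3), so the eigenvalues are -3, 6.
s=-3: eigenvector (-1, 1).
s=6: eigenvector (2, -1).
P = [[-1, 2], [1, -1]], D = diag(-3, 6), P⁻¹ = [[1, 2], [1, 1]].
B⁴ = P·diag(81, 1296)·P⁻¹ = [[2511, 2430], [-1215, -1134]].
The requested entry is -1134.

-1134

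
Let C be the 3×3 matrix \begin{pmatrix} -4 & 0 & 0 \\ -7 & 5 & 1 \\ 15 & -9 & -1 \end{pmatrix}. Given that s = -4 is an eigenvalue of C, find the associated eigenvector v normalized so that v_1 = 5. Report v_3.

C + 4I = [[0, 0, 0], [-7, 9, 1], [15, -9, 3]].
Solving (C + 4I)v = 0 gives the eigenspace spanned by (5, 5, -10).
With v_1 = 5, v = (5, 5, -10), so v_3 = -10.

-10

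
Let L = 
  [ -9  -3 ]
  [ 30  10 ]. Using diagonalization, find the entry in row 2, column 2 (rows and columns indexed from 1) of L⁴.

10

Characteristic polynomial: r^2 - r = r(r - 1), so the eigenvalues are 0, 1.
r=0: eigenvector (1, -3).
r=1: eigenvector (-3, 10).
P = [[1, -3], [-3, 10]], D = diag(0, 1), P⁻¹ = [[10, 3], [3, 1]].
L⁴ = P·diag(0, 1)·P⁻¹ = [[-9, -3], [30, 10]].
The requested entry is 10.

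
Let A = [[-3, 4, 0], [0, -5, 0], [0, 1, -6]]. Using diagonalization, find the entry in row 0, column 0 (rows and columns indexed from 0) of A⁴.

81

Characteristic polynomial: r^3 + 14r^2 + 63r + 90 = (r + 3)(r + 5)(r + 6), so the eigenvalues are -6, -5, -3.
r=-3: eigenvector (1, 0, 0).
r=-6: eigenvector (0, 0, 1).
r=-5: eigenvector (-2, 1, 1).
P = [[1, 0, -2], [0, 0, 1], [0, 1, 1]], D = diag(-3, -6, -5), P⁻¹ = [[1, 2, 0], [0, -1, 1], [0, 1, 0]].
A⁴ = P·diag(81, 1296, 625)·P⁻¹ = [[81, -1088, 0], [0, 625, 0], [0, -671, 1296]].
The requested entry is 81.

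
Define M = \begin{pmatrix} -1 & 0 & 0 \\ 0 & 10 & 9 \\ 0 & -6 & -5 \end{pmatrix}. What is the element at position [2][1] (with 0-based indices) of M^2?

-30

Characteristic polynomial: λ^3 - 4λ^2 - λ + 4 = (λ - 4)(λ - 1)(λ + 1), so the eigenvalues are -1, 1, 4.
λ=-1: eigenvector (1, 0, 0).
λ=4: eigenvector (0, 3, -2).
λ=1: eigenvector (0, -1, 1).
P = [[1, 0, 0], [0, 3, -1], [0, -2, 1]], D = diag(-1, 4, 1), P⁻¹ = [[1, 0, 0], [0, 1, 1], [0, 2, 3]].
M² = P·diag(1, 16, 1)·P⁻¹ = [[1, 0, 0], [0, 46, 45], [0, -30, -29]].
The requested entry is -30.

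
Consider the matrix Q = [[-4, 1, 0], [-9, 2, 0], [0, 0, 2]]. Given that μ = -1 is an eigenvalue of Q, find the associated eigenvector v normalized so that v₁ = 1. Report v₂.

3

Q + 1I = [[-3, 1, 0], [-9, 3, 0], [0, 0, 3]].
Solving (Q + 1I)v = 0 gives the eigenspace spanned by (1, 3, 0).
With v₁ = 1, v = (1, 3, 0), so v₂ = 3.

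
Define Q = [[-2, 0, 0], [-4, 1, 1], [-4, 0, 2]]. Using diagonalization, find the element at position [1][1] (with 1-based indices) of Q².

Characteristic polynomial: λ^3 - λ^2 - 4λ + 4 = (λ - 2)(λ - 1)(λ + 2), so the eigenvalues are -2, 1, 2.
λ=-2: eigenvector (1, 1, 1).
λ=2: eigenvector (0, 1, 1).
λ=1: eigenvector (0, 1, 0).
P = [[1, 0, 0], [1, 1, 1], [1, 1, 0]], D = diag(-2, 2, 1), P⁻¹ = [[1, 0, 0], [-1, 0, 1], [0, 1, -1]].
Q² = P·diag(4, 4, 1)·P⁻¹ = [[4, 0, 0], [0, 1, 3], [0, 0, 4]].
The requested entry is 4.

4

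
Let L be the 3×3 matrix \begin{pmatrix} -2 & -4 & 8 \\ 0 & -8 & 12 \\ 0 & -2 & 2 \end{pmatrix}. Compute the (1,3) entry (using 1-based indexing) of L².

Characteristic polynomial: t^3 + 8t^2 + 20t + 16 = (t + 2)^2(t + 4), so the eigenvalues are -4, -2, -2.
t=-2: eigenvector (1, 0, 0).
t=-2: eigenvector (1, 2, 1).
t=-4: eigenvector (2, 3, 1).
P = [[1, 1, 2], [0, 2, 3], [0, 1, 1]], D = diag(-2, -2, -4), P⁻¹ = [[1, -1, 1], [0, -1, 3], [0, 1, -2]].
L² = P·diag(4, 4, 16)·P⁻¹ = [[4, 24, -48], [0, 40, -72], [0, 12, -20]].
The requested entry is -48.

-48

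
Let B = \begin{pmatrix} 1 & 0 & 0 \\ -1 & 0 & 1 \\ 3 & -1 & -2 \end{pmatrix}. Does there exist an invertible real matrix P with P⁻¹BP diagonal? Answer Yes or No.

Characteristic polynomial: p(μ) = μ^3 + μ^2 - μ - 1 = (μ - 1)(μ + 1)^2.
μ = -1 has algebraic multiplicity 2; rank(B + 1I) = 2, so geometric multiplicity = 1.
Geometric multiplicity < algebraic multiplicity, so B is not diagonalizable.

No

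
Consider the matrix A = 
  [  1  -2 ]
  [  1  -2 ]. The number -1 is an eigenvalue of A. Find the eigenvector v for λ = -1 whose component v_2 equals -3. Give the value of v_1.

-3

A + 1I = [[2, -2], [1, -1]].
Solving (A + 1I)v = 0 gives the eigenspace spanned by (-3, -3).
With v_2 = -3, v = (-3, -3), so v_1 = -3.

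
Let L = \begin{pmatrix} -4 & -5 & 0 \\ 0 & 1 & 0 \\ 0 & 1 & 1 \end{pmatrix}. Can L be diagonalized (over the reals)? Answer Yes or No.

No

Characteristic polynomial: p(μ) = μ^3 + 2μ^2 - 7μ + 4 = (μ - 1)^2(μ + 4).
μ = 1 has algebraic multiplicity 2; rank(L − 1I) = 2, so geometric multiplicity = 1.
Geometric multiplicity < algebraic multiplicity, so L is not diagonalizable.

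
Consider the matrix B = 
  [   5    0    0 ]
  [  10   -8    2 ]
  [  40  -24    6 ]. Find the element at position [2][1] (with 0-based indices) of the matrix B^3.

-96

Characteristic polynomial: s^3 - 3s^2 - 10s = s(s - 5)(s + 2), so the eigenvalues are -2, 0, 5.
s=5: eigenvector (1, 2, 8).
s=0: eigenvector (0, 1, 4).
s=-2: eigenvector (0, 1, 3).
P = [[1, 0, 0], [2, 1, 1], [8, 4, 3]], D = diag(5, 0, -2), P⁻¹ = [[1, 0, 0], [-2, -3, 1], [0, 4, -1]].
B³ = P·diag(125, 0, -8)·P⁻¹ = [[125, 0, 0], [250, -32, 8], [1000, -96, 24]].
The requested entry is -96.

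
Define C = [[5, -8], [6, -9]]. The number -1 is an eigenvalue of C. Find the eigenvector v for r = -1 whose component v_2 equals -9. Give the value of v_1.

C + 1I = [[6, -8], [6, -8]].
Solving (C + 1I)v = 0 gives the eigenspace spanned by (-12, -9).
With v_2 = -9, v = (-12, -9), so v_1 = -12.

-12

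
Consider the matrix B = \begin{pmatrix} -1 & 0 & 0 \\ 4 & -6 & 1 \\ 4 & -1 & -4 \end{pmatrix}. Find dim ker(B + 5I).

1

B + 5I = [[4, 0, 0], [4, -1, 1], [4, -1, 1]].
This matrix has rank 2, so its null space has dimension 3 − 2 = 1.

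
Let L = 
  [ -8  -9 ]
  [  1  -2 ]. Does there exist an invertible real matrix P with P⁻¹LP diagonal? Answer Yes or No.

No

Characteristic polynomial: p(r) = r^2 + 10r + 25 = (r + 5)^2.
r = -5 has algebraic multiplicity 2; rank(L + 5I) = 1, so geometric multiplicity = 1.
Geometric multiplicity < algebraic multiplicity, so L is not diagonalizable.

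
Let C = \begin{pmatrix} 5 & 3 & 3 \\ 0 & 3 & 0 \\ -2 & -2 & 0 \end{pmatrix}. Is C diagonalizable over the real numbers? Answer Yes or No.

No

Characteristic polynomial: p(s) = s^3 - 8s^2 + 21s - 18 = (s - 3)^2(s - 2).
s = 3 has algebraic multiplicity 2; rank(C − 3I) = 2, so geometric multiplicity = 1.
Geometric multiplicity < algebraic multiplicity, so C is not diagonalizable.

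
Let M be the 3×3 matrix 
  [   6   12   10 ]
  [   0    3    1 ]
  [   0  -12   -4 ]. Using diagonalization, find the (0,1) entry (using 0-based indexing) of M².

-12

Characteristic polynomial: r^3 - 5r^2 - 6r = r(r - 6)(r + 1), so the eigenvalues are -1, 0, 6.
r=-1: eigenvector (4, 1, -4).
r=6: eigenvector (1, 0, 0).
r=0: eigenvector (3, 1, -3).
P = [[4, 1, 3], [1, 0, 1], [-4, 0, -3]], D = diag(-1, 6, 0), P⁻¹ = [[0, -3, -1], [1, 0, 1], [0, 4, 1]].
M² = P·diag(1, 36, 0)·P⁻¹ = [[36, -12, 32], [0, -3, -1], [0, 12, 4]].
The requested entry is -12.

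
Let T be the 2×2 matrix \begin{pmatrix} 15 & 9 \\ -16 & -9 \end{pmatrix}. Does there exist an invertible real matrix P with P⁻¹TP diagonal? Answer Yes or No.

Characteristic polynomial: p(λ) = λ^2 - 6λ + 9 = (λ - 3)^2.
λ = 3 has algebraic multiplicity 2; rank(T − 3I) = 1, so geometric multiplicity = 1.
Geometric multiplicity < algebraic multiplicity, so T is not diagonalizable.

No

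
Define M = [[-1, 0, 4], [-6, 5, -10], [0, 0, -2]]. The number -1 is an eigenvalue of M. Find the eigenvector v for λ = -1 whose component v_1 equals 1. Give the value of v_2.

M + 1I = [[0, 0, 4], [-6, 6, -10], [0, 0, -1]].
Solving (M + 1I)v = 0 gives the eigenspace spanned by (1, 1, 0).
With v_1 = 1, v = (1, 1, 0), so v_2 = 1.

1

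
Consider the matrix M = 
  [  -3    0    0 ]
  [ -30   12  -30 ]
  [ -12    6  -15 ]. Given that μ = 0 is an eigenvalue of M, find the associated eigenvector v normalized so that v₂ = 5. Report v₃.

M = [[-3, 0, 0], [-30, 12, -30], [-12, 6, -15]].
Solving (M)v = 0 gives the eigenspace spanned by (0, 5, 2).
With v₂ = 5, v = (0, 5, 2), so v₃ = 2.

2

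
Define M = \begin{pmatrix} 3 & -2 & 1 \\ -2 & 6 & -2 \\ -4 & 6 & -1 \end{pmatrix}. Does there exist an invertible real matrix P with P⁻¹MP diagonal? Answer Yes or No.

Characteristic polynomial: p(s) = s^3 - 8s^2 + 21s - 18 = (s - 3)^2(s - 2).
s = 3 has algebraic multiplicity 2; rank(M − 3I) = 2, so geometric multiplicity = 1.
Geometric multiplicity < algebraic multiplicity, so M is not diagonalizable.

No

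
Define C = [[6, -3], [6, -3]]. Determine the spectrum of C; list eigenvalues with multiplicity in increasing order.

Characteristic polynomial: p(λ) = λ^2 - 3λ = λ(λ - 3).
Roots (with multiplicity): 0, 3.

0, 3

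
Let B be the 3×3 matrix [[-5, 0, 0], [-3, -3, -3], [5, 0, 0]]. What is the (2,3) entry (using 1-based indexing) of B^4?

Characteristic polynomial: μ^3 + 8μ^2 + 15μ = μ(μ + 3)(μ + 5), so the eigenvalues are -5, -3, 0.
μ=-3: eigenvector (0, 1, 0).
μ=0: eigenvector (0, -1, 1).
μ=-5: eigenvector (-1, 0, 1).
P = [[0, 0, -1], [1, -1, 0], [0, 1, 1]], D = diag(-3, 0, -5), P⁻¹ = [[1, 1, 1], [1, 0, 1], [-1, 0, 0]].
B⁴ = P·diag(81, 0, 625)·P⁻¹ = [[625, 0, 0], [81, 81, 81], [-625, 0, 0]].
The requested entry is 81.

81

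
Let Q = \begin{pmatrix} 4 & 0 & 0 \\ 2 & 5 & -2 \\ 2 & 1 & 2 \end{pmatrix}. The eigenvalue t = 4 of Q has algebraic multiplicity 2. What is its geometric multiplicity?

2

Q − 4I = [[0, 0, 0], [2, 1, -2], [2, 1, -2]].
This matrix has rank 1, so its null space has dimension 3 − 1 = 2.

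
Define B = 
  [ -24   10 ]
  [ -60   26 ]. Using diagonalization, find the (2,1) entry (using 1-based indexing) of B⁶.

-255360

Characteristic polynomial: λ^2 - 2λ - 24 = (λ - 6)(λ + 4), so the eigenvalues are -4, 6.
λ=-4: eigenvector (-1, -2).
λ=6: eigenvector (1, 3).
P = [[-1, 1], [-2, 3]], D = diag(-4, 6), P⁻¹ = [[-3, 1], [-2, 1]].
B⁶ = P·diag(4096, 46656)·P⁻¹ = [[-81024, 42560], [-255360, 131776]].
The requested entry is -255360.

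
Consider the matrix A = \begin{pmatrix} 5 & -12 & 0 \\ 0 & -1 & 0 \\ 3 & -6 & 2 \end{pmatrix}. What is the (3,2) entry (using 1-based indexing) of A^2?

-42

Characteristic polynomial: r^3 - 6r^2 + 3r + 10 = (r - 5)(r - 2)(r + 1), so the eigenvalues are -1, 2, 5.
r=5: eigenvector (1, 0, 1).
r=-1: eigenvector (2, 1, 0).
r=2: eigenvector (0, 0, 1).
P = [[1, 2, 0], [0, 1, 0], [1, 0, 1]], D = diag(5, -1, 2), P⁻¹ = [[1, -2, 0], [0, 1, 0], [-1, 2, 1]].
A² = P·diag(25, 1, 4)·P⁻¹ = [[25, -48, 0], [0, 1, 0], [21, -42, 4]].
The requested entry is -42.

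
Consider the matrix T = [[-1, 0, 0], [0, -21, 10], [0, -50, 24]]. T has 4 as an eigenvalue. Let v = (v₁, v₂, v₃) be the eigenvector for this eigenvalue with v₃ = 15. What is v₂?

T − 4I = [[-5, 0, 0], [0, -25, 10], [0, -50, 20]].
Solving (T − 4I)v = 0 gives the eigenspace spanned by (0, 6, 15).
With v₃ = 15, v = (0, 6, 15), so v₂ = 6.

6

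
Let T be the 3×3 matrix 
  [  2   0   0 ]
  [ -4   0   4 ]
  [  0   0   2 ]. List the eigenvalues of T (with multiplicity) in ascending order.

0, 2, 2

Characteristic polynomial: p(μ) = μ^3 - 4μ^2 + 4μ = μ(μ - 2)^2.
Roots (with multiplicity): 0, 2, 2.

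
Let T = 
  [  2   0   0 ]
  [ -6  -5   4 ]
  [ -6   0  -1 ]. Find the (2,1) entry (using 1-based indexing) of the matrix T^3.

Characteristic polynomial: μ^3 + 4μ^2 - 7μ - 10 = (μ - 2)(μ + 1)(μ + 5), so the eigenvalues are -5, -1, 2.
μ=2: eigenvector (1, -2, -2).
μ=-5: eigenvector (0, 1, 0).
μ=-1: eigenvector (0, 1, 1).
P = [[1, 0, 0], [-2, 1, 1], [-2, 0, 1]], D = diag(2, -5, -1), P⁻¹ = [[1, 0, 0], [0, 1, -1], [2, 0, 1]].
T³ = P·diag(8, -125, -1)·P⁻¹ = [[8, 0, 0], [-18, -125, 124], [-18, 0, -1]].
The requested entry is -18.

-18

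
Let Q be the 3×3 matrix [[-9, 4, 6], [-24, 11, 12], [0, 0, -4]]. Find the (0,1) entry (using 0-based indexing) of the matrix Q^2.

Characteristic polynomial: s^3 + 2s^2 - 11s - 12 = (s - 3)(s + 1)(s + 4), so the eigenvalues are -4, -1, 3.
s=-1: eigenvector (1, 2, 0).
s=3: eigenvector (1, 3, 0).
s=-4: eigenvector (-2, -4, 1).
P = [[1, 1, -2], [2, 3, -4], [0, 0, 1]], D = diag(-1, 3, -4), P⁻¹ = [[3, -1, 2], [-2, 1, 0], [0, 0, 1]].
Q² = P·diag(1, 9, 16)·P⁻¹ = [[-15, 8, -30], [-48, 25, -60], [0, 0, 16]].
The requested entry is 8.

8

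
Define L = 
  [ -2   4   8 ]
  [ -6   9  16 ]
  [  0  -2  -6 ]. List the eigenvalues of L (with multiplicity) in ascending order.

Characteristic polynomial: p(μ) = μ^3 - μ^2 - 4μ + 4 = (μ - 2)(μ - 1)(μ + 2).
Roots (with multiplicity): -2, 1, 2.

-2, 1, 2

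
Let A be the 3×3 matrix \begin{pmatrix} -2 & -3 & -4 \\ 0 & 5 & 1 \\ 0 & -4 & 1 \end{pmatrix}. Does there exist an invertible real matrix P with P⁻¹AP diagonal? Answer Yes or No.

Characteristic polynomial: p(λ) = λ^3 - 4λ^2 - 3λ + 18 = (λ - 3)^2(λ + 2).
λ = 3 has algebraic multiplicity 2; rank(A − 3I) = 2, so geometric multiplicity = 1.
Geometric multiplicity < algebraic multiplicity, so A is not diagonalizable.

No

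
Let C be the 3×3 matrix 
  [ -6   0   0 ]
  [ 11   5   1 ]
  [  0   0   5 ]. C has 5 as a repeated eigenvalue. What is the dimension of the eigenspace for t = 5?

C − 5I = [[-11, 0, 0], [11, 0, 1], [0, 0, 0]].
This matrix has rank 2, so its null space has dimension 3 − 2 = 1.

1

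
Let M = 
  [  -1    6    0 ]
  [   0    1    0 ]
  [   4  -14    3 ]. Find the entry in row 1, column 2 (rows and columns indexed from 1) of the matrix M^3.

6

Characteristic polynomial: r^3 - 3r^2 - r + 3 = (r - 3)(r - 1)(r + 1), so the eigenvalues are -1, 1, 3.
r=3: eigenvector (0, 0, 1).
r=1: eigenvector (3, 1, 1).
r=-1: eigenvector (1, 0, -1).
P = [[0, 3, 1], [0, 1, 0], [1, 1, -1]], D = diag(3, 1, -1), P⁻¹ = [[1, -4, 1], [0, 1, 0], [1, -3, 0]].
M³ = P·diag(27, 1, -1)·P⁻¹ = [[-1, 6, 0], [0, 1, 0], [28, -110, 27]].
The requested entry is 6.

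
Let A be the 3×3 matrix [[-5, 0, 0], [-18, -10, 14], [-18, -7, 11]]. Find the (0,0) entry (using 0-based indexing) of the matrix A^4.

Characteristic polynomial: λ^3 + 4λ^2 - 17λ - 60 = (λ - 4)(λ + 3)(λ + 5), so the eigenvalues are -5, -3, 4.
λ=-5: eigenvector (1, 2, 2).
λ=4: eigenvector (0, 1, 1).
λ=-3: eigenvector (0, -2, -1).
P = [[1, 0, 0], [2, 1, -2], [2, 1, -1]], D = diag(-5, 4, -3), P⁻¹ = [[1, 0, 0], [-2, -1, 2], [0, -1, 1]].
A⁴ = P·diag(625, 256, 81)·P⁻¹ = [[625, 0, 0], [738, -94, 350], [738, -175, 431]].
The requested entry is 625.

625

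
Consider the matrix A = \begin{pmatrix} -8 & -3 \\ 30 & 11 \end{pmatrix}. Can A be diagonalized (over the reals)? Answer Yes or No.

Yes

Characteristic polynomial: p(r) = r^2 - 3r + 2 = (r - 2)(r - 1).
All 2 eigenvalues are distinct, so A is diagonalizable.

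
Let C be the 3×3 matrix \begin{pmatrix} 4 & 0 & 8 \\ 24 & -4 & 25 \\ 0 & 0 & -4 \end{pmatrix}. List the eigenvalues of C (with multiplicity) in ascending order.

Characteristic polynomial: p(r) = r^3 + 4r^2 - 16r - 64 = (r - 4)(r + 4)^2.
Roots (with multiplicity): -4, -4, 4.

-4, -4, 4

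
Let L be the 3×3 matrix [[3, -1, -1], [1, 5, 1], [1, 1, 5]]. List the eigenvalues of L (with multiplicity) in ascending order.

Characteristic polynomial: p(μ) = μ^3 - 13μ^2 + 56μ - 80 = (μ - 5)(μ - 4)^2.
Roots (with multiplicity): 4, 4, 5.

4, 4, 5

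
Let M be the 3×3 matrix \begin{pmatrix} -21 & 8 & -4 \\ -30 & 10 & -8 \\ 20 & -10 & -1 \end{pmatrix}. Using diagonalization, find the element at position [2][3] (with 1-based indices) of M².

48

Characteristic polynomial: t^3 + 12t^2 + 41t + 30 = (t + 1)(t + 5)(t + 6), so the eigenvalues are -6, -5, -1.
t=-5: eigenvector (1, 2, 0).
t=-6: eigenvector (0, 1, 2).
t=-1: eigenvector (-1, -2, 1).
P = [[1, 0, -1], [2, 1, -2], [0, 2, 1]], D = diag(-5, -6, -1), P⁻¹ = [[5, -2, 1], [-2, 1, 0], [4, -2, 1]].
M² = P·diag(25, 36, 1)·P⁻¹ = [[121, -48, 24], [170, -60, 48], [-140, 70, 1]].
The requested entry is 48.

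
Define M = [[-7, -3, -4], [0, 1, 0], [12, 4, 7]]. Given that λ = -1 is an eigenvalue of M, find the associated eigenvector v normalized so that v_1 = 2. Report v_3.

-3

M + 1I = [[-6, -3, -4], [0, 2, 0], [12, 4, 8]].
Solving (M + 1I)v = 0 gives the eigenspace spanned by (2, 0, -3).
With v_1 = 2, v = (2, 0, -3), so v_3 = -3.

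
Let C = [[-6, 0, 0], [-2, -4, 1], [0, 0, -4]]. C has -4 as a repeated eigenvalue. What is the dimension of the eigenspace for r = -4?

1

C + 4I = [[-2, 0, 0], [-2, 0, 1], [0, 0, 0]].
This matrix has rank 2, so its null space has dimension 3 − 2 = 1.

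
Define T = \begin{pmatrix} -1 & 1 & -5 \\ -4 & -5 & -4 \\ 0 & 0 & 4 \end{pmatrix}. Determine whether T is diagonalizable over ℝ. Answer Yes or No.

No

Characteristic polynomial: p(r) = r^3 + 2r^2 - 15r - 36 = (r - 4)(r + 3)^2.
r = -3 has algebraic multiplicity 2; rank(T + 3I) = 2, so geometric multiplicity = 1.
Geometric multiplicity < algebraic multiplicity, so T is not diagonalizable.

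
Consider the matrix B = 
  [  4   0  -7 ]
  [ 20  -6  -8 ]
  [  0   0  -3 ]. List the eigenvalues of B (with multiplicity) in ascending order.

Characteristic polynomial: p(λ) = λ^3 + 5λ^2 - 18λ - 72 = (λ - 4)(λ + 3)(λ + 6).
Roots (with multiplicity): -6, -3, 4.

-6, -3, 4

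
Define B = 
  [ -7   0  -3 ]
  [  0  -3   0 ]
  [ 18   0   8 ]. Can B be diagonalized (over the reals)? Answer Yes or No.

Characteristic polynomial: p(μ) = μ^3 + 2μ^2 - 5μ - 6 = (μ - 2)(μ + 1)(μ + 3).
All 3 eigenvalues are distinct, so B is diagonalizable.

Yes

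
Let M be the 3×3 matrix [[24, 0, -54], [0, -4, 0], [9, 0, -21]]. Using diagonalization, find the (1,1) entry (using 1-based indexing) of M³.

Characteristic polynomial: μ^3 + μ^2 - 30μ - 72 = (μ - 6)(μ + 3)(μ + 4), so the eigenvalues are -4, -3, 6.
μ=-4: eigenvector (0, 1, 0).
μ=6: eigenvector (3, 0, 1).
μ=-3: eigenvector (2, 0, 1).
P = [[0, 3, 2], [1, 0, 0], [0, 1, 1]], D = diag(-4, 6, -3), P⁻¹ = [[0, 1, 0], [1, 0, -2], [-1, 0, 3]].
M³ = P·diag(-64, 216, -27)·P⁻¹ = [[702, 0, -1458], [0, -64, 0], [243, 0, -513]].
The requested entry is 702.

702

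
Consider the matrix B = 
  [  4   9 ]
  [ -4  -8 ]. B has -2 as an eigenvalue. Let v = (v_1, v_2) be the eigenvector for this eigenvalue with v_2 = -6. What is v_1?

B + 2I = [[6, 9], [-4, -6]].
Solving (B + 2I)v = 0 gives the eigenspace spanned by (9, -6).
With v_2 = -6, v = (9, -6), so v_1 = 9.

9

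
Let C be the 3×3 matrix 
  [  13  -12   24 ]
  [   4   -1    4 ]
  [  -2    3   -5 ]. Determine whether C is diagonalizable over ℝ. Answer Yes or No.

No

Characteristic polynomial: p(t) = t^3 - 7t^2 + 11t - 5 = (t - 5)(t - 1)^2.
t = 1 has algebraic multiplicity 2; rank(C − 1I) = 2, so geometric multiplicity = 1.
Geometric multiplicity < algebraic multiplicity, so C is not diagonalizable.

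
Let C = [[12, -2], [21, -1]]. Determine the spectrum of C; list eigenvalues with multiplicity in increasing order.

Characteristic polynomial: p(t) = t^2 - 11t + 30 = (t - 6)(t - 5).
Roots (with multiplicity): 5, 6.

5, 6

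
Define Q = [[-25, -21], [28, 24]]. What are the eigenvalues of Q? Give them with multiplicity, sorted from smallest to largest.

Characteristic polynomial: p(s) = s^2 + s - 12 = (s - 3)(s + 4).
Roots (with multiplicity): -4, 3.

-4, 3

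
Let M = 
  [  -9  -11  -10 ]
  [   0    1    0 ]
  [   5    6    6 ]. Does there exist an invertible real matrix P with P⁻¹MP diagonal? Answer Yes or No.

No

Characteristic polynomial: p(t) = t^3 + 2t^2 - 7t + 4 = (t - 1)^2(t + 4).
t = 1 has algebraic multiplicity 2; rank(M − 1I) = 2, so geometric multiplicity = 1.
Geometric multiplicity < algebraic multiplicity, so M is not diagonalizable.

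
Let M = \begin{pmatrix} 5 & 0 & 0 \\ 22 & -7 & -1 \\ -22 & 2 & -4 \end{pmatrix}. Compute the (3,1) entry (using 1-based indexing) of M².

Characteristic polynomial: μ^3 + 6μ^2 - 25μ - 150 = (μ - 5)(μ + 5)(μ + 6), so the eigenvalues are -6, -5, 5.
μ=5: eigenvector (1, 2, -2).
μ=-5: eigenvector (0, -1, 2).
μ=-6: eigenvector (0, -1, 1).
P = [[1, 0, 0], [2, -1, -1], [-2, 2, 1]], D = diag(5, -5, -6), P⁻¹ = [[1, 0, 0], [0, 1, 1], [2, -2, -1]].
M² = P·diag(25, 25, 36)·P⁻¹ = [[25, 0, 0], [-22, 47, 11], [22, -22, 14]].
The requested entry is 22.

22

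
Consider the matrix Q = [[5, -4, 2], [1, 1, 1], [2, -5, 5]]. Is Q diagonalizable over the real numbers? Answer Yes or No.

Characteristic polynomial: p(t) = t^3 - 11t^2 + 40t - 48 = (t - 4)^2(t - 3).
t = 4 has algebraic multiplicity 2; rank(Q − 4I) = 2, so geometric multiplicity = 1.
Geometric multiplicity < algebraic multiplicity, so Q is not diagonalizable.

No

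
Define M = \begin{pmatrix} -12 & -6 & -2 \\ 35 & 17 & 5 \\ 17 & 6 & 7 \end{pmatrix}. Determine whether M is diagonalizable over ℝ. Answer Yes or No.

Characteristic polynomial: p(r) = r^3 - 12r^2 + 45r - 50 = (r - 5)^2(r - 2).
r = 5 has algebraic multiplicity 2; rank(M − 5I) = 2, so geometric multiplicity = 1.
Geometric multiplicity < algebraic multiplicity, so M is not diagonalizable.

No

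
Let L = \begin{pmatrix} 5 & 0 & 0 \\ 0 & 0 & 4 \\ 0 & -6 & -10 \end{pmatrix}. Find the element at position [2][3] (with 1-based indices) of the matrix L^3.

Characteristic polynomial: s^3 + 5s^2 - 26s - 120 = (s - 5)(s + 4)(s + 6), so the eigenvalues are -6, -4, 5.
s=5: eigenvector (1, 0, 0).
s=-6: eigenvector (0, -2, 3).
s=-4: eigenvector (0, -1, 1).
P = [[1, 0, 0], [0, -2, -1], [0, 3, 1]], D = diag(5, -6, -4), P⁻¹ = [[1, 0, 0], [0, 1, 1], [0, -3, -2]].
L³ = P·diag(125, -216, -64)·P⁻¹ = [[125, 0, 0], [0, 240, 304], [0, -456, -520]].
The requested entry is 304.

304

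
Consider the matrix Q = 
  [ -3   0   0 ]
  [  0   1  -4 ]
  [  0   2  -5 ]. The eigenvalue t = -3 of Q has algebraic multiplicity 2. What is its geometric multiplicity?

Q + 3I = [[0, 0, 0], [0, 4, -4], [0, 2, -2]].
This matrix has rank 1, so its null space has dimension 3 − 1 = 2.

2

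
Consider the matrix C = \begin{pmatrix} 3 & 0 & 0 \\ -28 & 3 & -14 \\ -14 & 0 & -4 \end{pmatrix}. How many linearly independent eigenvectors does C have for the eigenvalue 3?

2

C − 3I = [[0, 0, 0], [-28, 0, -14], [-14, 0, -7]].
This matrix has rank 1, so its null space has dimension 3 − 1 = 2.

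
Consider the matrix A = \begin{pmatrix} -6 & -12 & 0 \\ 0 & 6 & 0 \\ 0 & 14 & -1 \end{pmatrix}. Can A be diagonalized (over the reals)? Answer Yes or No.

Characteristic polynomial: p(s) = s^3 + s^2 - 36s - 36 = (s - 6)(s + 1)(s + 6).
All 3 eigenvalues are distinct, so A is diagonalizable.

Yes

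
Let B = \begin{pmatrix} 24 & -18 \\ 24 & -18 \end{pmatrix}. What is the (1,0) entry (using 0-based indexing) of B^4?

5184

Characteristic polynomial: s^2 - 6s = s(s - 6), so the eigenvalues are 0, 6.
s=0: eigenvector (3, 4).
s=6: eigenvector (1, 1).
P = [[3, 1], [4, 1]], D = diag(0, 6), P⁻¹ = [[-1, 1], [4, -3]].
B⁴ = P·diag(0, 1296)·P⁻¹ = [[5184, -3888], [5184, -3888]].
The requested entry is 5184.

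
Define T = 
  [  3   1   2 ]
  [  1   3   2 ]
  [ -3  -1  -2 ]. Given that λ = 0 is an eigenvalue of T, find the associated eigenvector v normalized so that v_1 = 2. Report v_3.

T = [[3, 1, 2], [1, 3, 2], [-3, -1, -2]].
Solving (T)v = 0 gives the eigenspace spanned by (2, 2, -4).
With v_1 = 2, v = (2, 2, -4), so v_3 = -4.

-4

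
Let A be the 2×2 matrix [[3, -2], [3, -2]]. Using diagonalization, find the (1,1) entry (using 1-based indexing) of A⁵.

Characteristic polynomial: λ^2 - λ = λ(λ - 1), so the eigenvalues are 0, 1.
λ=0: eigenvector (2, 3).
λ=1: eigenvector (1, 1).
P = [[2, 1], [3, 1]], D = diag(0, 1), P⁻¹ = [[-1, 1], [3, -2]].
A⁵ = P·diag(0, 1)·P⁻¹ = [[3, -2], [3, -2]].
The requested entry is 3.

3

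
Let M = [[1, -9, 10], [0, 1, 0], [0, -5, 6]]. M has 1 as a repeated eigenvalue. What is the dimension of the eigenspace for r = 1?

1

M − 1I = [[0, -9, 10], [0, 0, 0], [0, -5, 5]].
This matrix has rank 2, so its null space has dimension 3 − 2 = 1.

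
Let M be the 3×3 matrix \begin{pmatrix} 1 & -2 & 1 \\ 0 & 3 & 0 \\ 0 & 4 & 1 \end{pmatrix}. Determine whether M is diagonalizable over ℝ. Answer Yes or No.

Characteristic polynomial: p(μ) = μ^3 - 5μ^2 + 7μ - 3 = (μ - 3)(μ - 1)^2.
μ = 1 has algebraic multiplicity 2; rank(M − 1I) = 2, so geometric multiplicity = 1.
Geometric multiplicity < algebraic multiplicity, so M is not diagonalizable.

No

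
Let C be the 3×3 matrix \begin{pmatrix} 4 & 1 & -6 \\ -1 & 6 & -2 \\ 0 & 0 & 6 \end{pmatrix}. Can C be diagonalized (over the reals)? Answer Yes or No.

Characteristic polynomial: p(μ) = μ^3 - 16μ^2 + 85μ - 150 = (μ - 6)(μ - 5)^2.
μ = 5 has algebraic multiplicity 2; rank(C − 5I) = 2, so geometric multiplicity = 1.
Geometric multiplicity < algebraic multiplicity, so C is not diagonalizable.

No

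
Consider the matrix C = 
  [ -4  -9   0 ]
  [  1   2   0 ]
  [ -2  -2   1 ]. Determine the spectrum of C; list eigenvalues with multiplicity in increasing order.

Characteristic polynomial: p(r) = r^3 + r^2 - r - 1 = (r - 1)(r + 1)^2.
Roots (with multiplicity): -1, -1, 1.

-1, -1, 1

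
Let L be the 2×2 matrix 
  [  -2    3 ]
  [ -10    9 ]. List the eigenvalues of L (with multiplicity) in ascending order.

Characteristic polynomial: p(r) = r^2 - 7r + 12 = (r - 4)(r - 3).
Roots (with multiplicity): 3, 4.

3, 4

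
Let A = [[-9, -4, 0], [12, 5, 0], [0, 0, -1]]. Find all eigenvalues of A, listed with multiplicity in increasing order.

-3, -1, -1

Characteristic polynomial: p(s) = s^3 + 5s^2 + 7s + 3 = (s + 1)^2(s + 3).
Roots (with multiplicity): -3, -1, -1.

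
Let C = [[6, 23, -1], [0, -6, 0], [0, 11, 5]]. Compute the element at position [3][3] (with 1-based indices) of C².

Characteristic polynomial: t^3 - 5t^2 - 36t + 180 = (t - 6)(t - 5)(t + 6), so the eigenvalues are -6, 5, 6.
t=6: eigenvector (1, 0, 0).
t=-6: eigenvector (-2, 1, -1).
t=5: eigenvector (1, 0, 1).
P = [[1, -2, 1], [0, 1, 0], [0, -1, 1]], D = diag(6, -6, 5), P⁻¹ = [[1, 1, -1], [0, 1, 0], [0, 1, 1]].
C² = P·diag(36, 36, 25)·P⁻¹ = [[36, -11, -11], [0, 36, 0], [0, -11, 25]].
The requested entry is 25.

25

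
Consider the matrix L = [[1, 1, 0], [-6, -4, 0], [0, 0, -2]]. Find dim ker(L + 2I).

2

L + 2I = [[3, 1, 0], [-6, -2, 0], [0, 0, 0]].
This matrix has rank 1, so its null space has dimension 3 − 1 = 2.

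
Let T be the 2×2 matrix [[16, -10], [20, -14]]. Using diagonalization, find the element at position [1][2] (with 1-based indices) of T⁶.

-42560

Characteristic polynomial: μ^2 - 2μ - 24 = (μ - 6)(μ + 4), so the eigenvalues are -4, 6.
μ=6: eigenvector (1, 1).
μ=-4: eigenvector (-1, -2).
P = [[1, -1], [1, -2]], D = diag(6, -4), P⁻¹ = [[2, -1], [1, -1]].
T⁶ = P·diag(46656, 4096)·P⁻¹ = [[89216, -42560], [85120, -38464]].
The requested entry is -42560.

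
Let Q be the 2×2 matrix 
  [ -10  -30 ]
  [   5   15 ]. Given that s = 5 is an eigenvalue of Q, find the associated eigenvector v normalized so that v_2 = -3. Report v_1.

6

Q − 5I = [[-15, -30], [5, 10]].
Solving (Q − 5I)v = 0 gives the eigenspace spanned by (6, -3).
With v_2 = -3, v = (6, -3), so v_1 = 6.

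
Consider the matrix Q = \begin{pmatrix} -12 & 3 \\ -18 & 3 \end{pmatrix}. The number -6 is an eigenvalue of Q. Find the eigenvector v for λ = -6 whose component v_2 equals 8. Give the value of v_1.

4

Q + 6I = [[-6, 3], [-18, 9]].
Solving (Q + 6I)v = 0 gives the eigenspace spanned by (4, 8).
With v_2 = 8, v = (4, 8), so v_1 = 4.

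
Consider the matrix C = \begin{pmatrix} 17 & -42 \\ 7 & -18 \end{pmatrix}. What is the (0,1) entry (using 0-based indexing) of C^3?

-546

Characteristic polynomial: t^2 + t - 12 = (t - 3)(t + 4), so the eigenvalues are -4, 3.
t=3: eigenvector (3, 1).
t=-4: eigenvector (2, 1).
P = [[3, 2], [1, 1]], D = diag(3, -4), P⁻¹ = [[1, -2], [-1, 3]].
C³ = P·diag(27, -64)·P⁻¹ = [[209, -546], [91, -246]].
The requested entry is -546.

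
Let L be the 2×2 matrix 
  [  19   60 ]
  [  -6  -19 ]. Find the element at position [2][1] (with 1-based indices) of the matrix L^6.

Characteristic polynomial: t^2 - 1 = (t - 1)(t + 1), so the eigenvalues are -1, 1.
t=1: eigenvector (10, -3).
t=-1: eigenvector (-3, 1).
P = [[10, -3], [-3, 1]], D = diag(1, -1), P⁻¹ = [[1, 3], [3, 10]].
L⁶ = P·diag(1, 1)·P⁻¹ = [[1, 0], [0, 1]].
The requested entry is 0.

0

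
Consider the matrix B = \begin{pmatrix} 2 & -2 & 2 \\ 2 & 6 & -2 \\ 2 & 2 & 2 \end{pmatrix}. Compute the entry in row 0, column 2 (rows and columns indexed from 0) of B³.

56

Characteristic polynomial: t^3 - 10t^2 + 32t - 32 = (t - 4)^2(t - 2), so the eigenvalues are 2, 4, 4.
t=4: eigenvector (1, -2, -1).
t=4: eigenvector (0, 1, 1).
t=2: eigenvector (1, -1, -1).
P = [[1, 0, 1], [-2, 1, -1], [-1, 1, -1]], D = diag(4, 4, 2), P⁻¹ = [[0, -1, 1], [1, 0, 1], [1, 1, -1]].
B³ = P·diag(64, 64, 8)·P⁻¹ = [[8, -56, 56], [56, 120, -56], [56, 56, 8]].
The requested entry is 56.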